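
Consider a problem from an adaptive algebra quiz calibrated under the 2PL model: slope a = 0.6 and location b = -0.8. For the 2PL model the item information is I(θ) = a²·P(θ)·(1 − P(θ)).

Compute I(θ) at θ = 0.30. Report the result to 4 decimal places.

0.0809

P = 1/(1+e^{-0.6600}) = 0.6593
P(1−P) = 0.6593 × 0.3407 = 0.2246
I = a² × P(1−P) = 0.6² × 0.2246 = 0.08087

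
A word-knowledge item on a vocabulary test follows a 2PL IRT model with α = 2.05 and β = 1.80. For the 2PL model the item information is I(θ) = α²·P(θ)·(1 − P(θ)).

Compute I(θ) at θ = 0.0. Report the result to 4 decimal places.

0.0999

P = 1/(1+e^{3.6900}) = 0.0244
P(1−P) = 0.0244 × 0.9756 = 0.0238
I = α² × P(1−P) = 2.05² × 0.0238 = 0.09989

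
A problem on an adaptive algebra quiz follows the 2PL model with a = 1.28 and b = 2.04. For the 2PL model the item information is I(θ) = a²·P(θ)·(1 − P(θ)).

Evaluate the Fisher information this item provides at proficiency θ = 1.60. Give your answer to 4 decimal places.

0.3788

P = 1/(1+e^{0.5632}) = 0.3628
P(1−P) = 0.3628 × 0.6372 = 0.2312
I = a² × P(1−P) = 1.28² × 0.2312 = 0.37876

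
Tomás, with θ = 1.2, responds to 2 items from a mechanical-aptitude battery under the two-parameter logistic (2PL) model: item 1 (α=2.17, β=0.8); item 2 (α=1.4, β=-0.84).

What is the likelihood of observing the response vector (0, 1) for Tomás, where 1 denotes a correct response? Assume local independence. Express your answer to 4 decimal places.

P(θ) = 1 / (1 + exp(−α(θ − β)))
P_1 = 1/(1+e^{-0.8680}) = 0.7043
P_2 = 1/(1+e^{-2.8560}) = 0.9456
L = (1−P_1) × P_2 = 0.2957 × 0.9456 = 0.27959

0.2796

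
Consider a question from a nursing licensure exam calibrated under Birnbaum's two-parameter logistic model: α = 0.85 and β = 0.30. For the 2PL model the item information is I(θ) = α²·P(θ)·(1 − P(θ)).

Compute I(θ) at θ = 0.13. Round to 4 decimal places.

0.1797

P = 1/(1+e^{0.1445}) = 0.4639
P(1−P) = 0.4639 × 0.5361 = 0.2487
I = α² × P(1−P) = 0.85² × 0.2487 = 0.17969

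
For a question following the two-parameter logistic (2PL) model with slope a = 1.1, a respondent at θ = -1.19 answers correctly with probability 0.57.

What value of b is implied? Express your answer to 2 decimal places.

P(θ) = 1 / (1 + exp(−a(θ − b)))
logit(0.57) = ln(0.57/0.43) = 0.2819
b = θ − logit/(a) = -1.19 − 0.2819/1.1000 = -1.4462

-1.45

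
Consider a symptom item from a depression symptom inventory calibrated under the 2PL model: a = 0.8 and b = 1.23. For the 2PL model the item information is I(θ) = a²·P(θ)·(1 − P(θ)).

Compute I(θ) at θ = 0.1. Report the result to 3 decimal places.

0.131

P = 1/(1+e^{0.9040}) = 0.2882
P(1−P) = 0.2882 × 0.7118 = 0.2052
I = a² × P(1−P) = 0.8² × 0.2052 = 0.13130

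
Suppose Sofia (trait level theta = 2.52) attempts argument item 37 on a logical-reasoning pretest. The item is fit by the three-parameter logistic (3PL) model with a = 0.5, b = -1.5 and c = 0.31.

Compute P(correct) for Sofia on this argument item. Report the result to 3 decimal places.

P(theta) = c + (1 − c) · 1 / (1 + exp(−a(theta − b)))
Exponent: 0.5 × (2.52 − (-1.5)) = 2.0100
1/(1 + e^{-2.0100}) = 0.8818
P = 0.31 + 0.69 × 0.8818 = 0.9185

0.918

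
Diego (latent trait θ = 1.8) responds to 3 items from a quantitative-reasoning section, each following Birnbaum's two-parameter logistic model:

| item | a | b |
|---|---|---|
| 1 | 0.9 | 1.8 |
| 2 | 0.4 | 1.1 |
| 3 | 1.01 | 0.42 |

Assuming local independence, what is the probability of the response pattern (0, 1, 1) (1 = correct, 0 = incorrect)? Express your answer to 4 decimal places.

0.2282

P(θ) = 1 / (1 + exp(−a(θ − b)))
P_1 = 1/(1+e^{0.0000}) = 0.5000
P_2 = 1/(1+e^{-0.2800}) = 0.5695
P_3 = 1/(1+e^{-1.3938}) = 0.8012
L = (1−P_1) × P_2 × P_3 = 0.5000 × 0.5695 × 0.8012 = 0.22816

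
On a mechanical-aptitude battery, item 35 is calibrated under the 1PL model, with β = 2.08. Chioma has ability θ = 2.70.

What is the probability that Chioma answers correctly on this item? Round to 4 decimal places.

P(θ) = 1 / (1 + exp(−(θ − β)))
Exponent: (2.70 − 2.08) = 0.6200
1/(1 + e^{-0.6200}) = 0.6502
P = 0.6502

0.6502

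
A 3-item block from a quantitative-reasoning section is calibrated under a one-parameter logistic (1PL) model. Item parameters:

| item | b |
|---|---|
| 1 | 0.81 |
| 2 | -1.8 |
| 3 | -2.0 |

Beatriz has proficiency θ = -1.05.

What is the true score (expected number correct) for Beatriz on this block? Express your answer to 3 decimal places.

1.535

P(θ) = 1 / (1 + exp(−(θ − b)))
P_1 = 1/(1+e^{1.8600}) = 0.1347
P_2 = 1/(1+e^{-0.7500}) = 0.6792
P_3 = 1/(1+e^{-0.9500}) = 0.7211
E[score] = 0.1347 + 0.6792 + 0.7211 = 1.5350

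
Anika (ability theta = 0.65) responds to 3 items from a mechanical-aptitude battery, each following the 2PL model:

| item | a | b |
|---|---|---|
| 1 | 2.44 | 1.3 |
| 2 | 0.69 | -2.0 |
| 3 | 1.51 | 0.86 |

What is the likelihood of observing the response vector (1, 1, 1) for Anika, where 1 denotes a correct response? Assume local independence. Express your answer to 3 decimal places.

P(theta) = 1 / (1 + exp(−a(theta − b)))
P_1 = 1/(1+e^{1.5860}) = 0.1699
P_2 = 1/(1+e^{-1.8285}) = 0.8616
P_3 = 1/(1+e^{0.3171}) = 0.4214
L = P_1 × P_2 × P_3 = 0.1699 × 0.8616 × 0.4214 = 0.06170

0.062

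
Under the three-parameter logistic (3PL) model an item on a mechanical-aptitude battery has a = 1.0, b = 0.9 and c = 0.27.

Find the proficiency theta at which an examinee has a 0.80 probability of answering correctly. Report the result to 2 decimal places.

P(theta) = c + (1 − c) · 1 / (1 + exp(−a(theta − b)))
Remove guessing floor: (0.80 − 0.27)/(1 − 0.27) = 0.7260
logit = ln(0.7260/0.2740) = 0.9746
theta = b + logit/(a) = 0.9 + 0.9746/1.0000 = 1.8746

1.87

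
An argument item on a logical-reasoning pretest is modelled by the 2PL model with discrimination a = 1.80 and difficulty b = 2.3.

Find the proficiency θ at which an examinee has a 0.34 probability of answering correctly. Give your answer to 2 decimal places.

1.93

P(θ) = 1 / (1 + exp(−a(θ − b)))
logit = ln(0.3400/0.6600) = -0.6633
θ = b + logit/(a) = 2.3 + (-0.6633)/1.8000 = 1.9315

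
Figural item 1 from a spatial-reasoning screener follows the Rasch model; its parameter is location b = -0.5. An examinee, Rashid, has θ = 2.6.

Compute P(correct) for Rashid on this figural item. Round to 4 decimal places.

P(θ) = 1 / (1 + exp(−(θ − b)))
Exponent: (2.6 − (-0.5)) = 3.1000
1/(1 + e^{-3.1000}) = 0.9569
P = 0.9569

0.9569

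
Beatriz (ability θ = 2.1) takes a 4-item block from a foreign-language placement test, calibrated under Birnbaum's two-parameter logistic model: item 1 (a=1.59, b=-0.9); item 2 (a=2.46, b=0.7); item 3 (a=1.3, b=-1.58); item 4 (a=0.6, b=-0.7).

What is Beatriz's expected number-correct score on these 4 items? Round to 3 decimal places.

P(θ) = 1 / (1 + exp(−a(θ − b)))
P_1 = 1/(1+e^{-4.7700}) = 0.9916
P_2 = 1/(1+e^{-3.4440}) = 0.9691
P_3 = 1/(1+e^{-4.7840}) = 0.9917
P_4 = 1/(1+e^{-1.6800}) = 0.8429
E[score] = 0.9916 + 0.9691 + 0.9917 + 0.8429 = 3.7953

3.795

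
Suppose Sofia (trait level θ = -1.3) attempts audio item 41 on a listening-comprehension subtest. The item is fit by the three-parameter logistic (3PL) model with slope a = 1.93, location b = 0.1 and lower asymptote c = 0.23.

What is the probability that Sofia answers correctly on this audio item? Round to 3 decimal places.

0.278

P(θ) = c + (1 − c) · 1 / (1 + exp(−a(θ − b)))
Exponent: 1.93 × (-1.3 − 0.1) = -2.7020
1/(1 + e^{2.7020}) = 0.0629
P = 0.23 + 0.77 × 0.0629 = 0.2784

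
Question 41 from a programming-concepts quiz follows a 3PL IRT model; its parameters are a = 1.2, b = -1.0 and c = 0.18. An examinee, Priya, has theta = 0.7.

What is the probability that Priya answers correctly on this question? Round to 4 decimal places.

0.9056

P(theta) = c + (1 − c) · 1 / (1 + exp(−a(theta − b)))
Exponent: 1.2 × (0.7 − (-1.0)) = 2.0400
1/(1 + e^{-2.0400}) = 0.8849
P = 0.18 + 0.82 × 0.8849 = 0.9056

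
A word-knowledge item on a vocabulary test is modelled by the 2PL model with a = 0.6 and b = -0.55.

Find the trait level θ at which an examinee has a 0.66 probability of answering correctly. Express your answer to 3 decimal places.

P(θ) = 1 / (1 + exp(−a(θ − b)))
logit = ln(0.6600/0.3400) = 0.6633
θ = b + logit/(a) = -0.55 + 0.6633/0.6000 = 0.5555

0.555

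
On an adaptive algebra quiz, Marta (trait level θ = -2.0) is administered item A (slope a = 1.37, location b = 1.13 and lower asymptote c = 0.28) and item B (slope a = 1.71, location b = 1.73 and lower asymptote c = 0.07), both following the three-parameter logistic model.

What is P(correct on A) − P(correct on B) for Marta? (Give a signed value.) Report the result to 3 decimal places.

0.218

P(θ) = c + (1 − c) · 1 / (1 + exp(−a(θ − b)))
P_A = 0.2898
P_B = 0.0716
P_A − P_B = 0.2182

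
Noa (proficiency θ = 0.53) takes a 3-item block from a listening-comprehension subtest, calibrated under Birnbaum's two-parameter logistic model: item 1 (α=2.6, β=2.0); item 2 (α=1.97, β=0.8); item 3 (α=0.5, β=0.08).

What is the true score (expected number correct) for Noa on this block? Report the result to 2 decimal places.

P(θ) = 1 / (1 + exp(−α(θ − β)))
P_1 = 1/(1+e^{3.8220}) = 0.0214
P_2 = 1/(1+e^{0.5319}) = 0.3701
P_3 = 1/(1+e^{-0.2250}) = 0.5560
E[score] = 0.0214 + 0.3701 + 0.5560 = 0.9475

0.95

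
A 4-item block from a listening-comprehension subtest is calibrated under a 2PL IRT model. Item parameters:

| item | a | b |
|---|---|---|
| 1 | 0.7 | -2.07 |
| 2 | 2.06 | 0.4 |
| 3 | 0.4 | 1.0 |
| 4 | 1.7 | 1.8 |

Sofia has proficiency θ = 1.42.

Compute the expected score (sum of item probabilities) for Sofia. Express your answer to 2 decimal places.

2.70

P(θ) = 1 / (1 + exp(−a(θ − b)))
P_1 = 1/(1+e^{-2.4430}) = 0.9200
P_2 = 1/(1+e^{-2.1012}) = 0.8910
P_3 = 1/(1+e^{-0.1680}) = 0.5419
P_4 = 1/(1+e^{0.6460}) = 0.3439
E[score] = 0.9200 + 0.8910 + 0.5419 + 0.3439 = 2.6969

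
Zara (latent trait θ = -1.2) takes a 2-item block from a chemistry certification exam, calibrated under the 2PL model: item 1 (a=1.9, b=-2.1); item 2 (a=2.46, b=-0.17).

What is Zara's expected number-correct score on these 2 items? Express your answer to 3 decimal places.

0.920

P(θ) = 1 / (1 + exp(−a(θ − b)))
P_1 = 1/(1+e^{-1.7100}) = 0.8468
P_2 = 1/(1+e^{2.5338}) = 0.0735
E[score] = 0.8468 + 0.0735 = 0.9204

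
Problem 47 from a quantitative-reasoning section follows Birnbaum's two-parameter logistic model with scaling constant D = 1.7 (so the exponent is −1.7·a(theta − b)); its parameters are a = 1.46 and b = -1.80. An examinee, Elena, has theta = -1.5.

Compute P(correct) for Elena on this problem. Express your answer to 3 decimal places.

0.678

P(theta) = 1 / (1 + exp(−D·a(theta − b)))
Exponent: 1.7 × 1.46 × (-1.5 − (-1.80)) = 0.7446
1/(1 + e^{-0.7446}) = 0.6780
P = 0.6780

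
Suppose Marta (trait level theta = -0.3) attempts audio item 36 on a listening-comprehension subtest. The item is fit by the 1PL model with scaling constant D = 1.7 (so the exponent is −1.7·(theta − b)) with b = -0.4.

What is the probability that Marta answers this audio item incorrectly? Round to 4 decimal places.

P(theta) = 1 / (1 + exp(−D·(theta − b)))
Exponent: 1.7 × (-0.3 − (-0.4)) = 0.1700
1/(1 + e^{-0.1700}) = 0.5424
P = 0.5424
P(incorrect) = 1 − 0.5424 = 0.4576

0.4576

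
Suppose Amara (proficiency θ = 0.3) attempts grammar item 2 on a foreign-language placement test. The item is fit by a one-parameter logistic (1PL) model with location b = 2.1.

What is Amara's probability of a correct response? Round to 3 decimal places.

0.142

P(θ) = 1 / (1 + exp(−(θ − b)))
Exponent: (0.3 − 2.1) = -1.8000
1/(1 + e^{1.8000}) = 0.1419
P = 0.1419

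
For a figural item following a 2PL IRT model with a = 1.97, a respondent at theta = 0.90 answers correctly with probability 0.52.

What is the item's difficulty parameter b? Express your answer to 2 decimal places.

P(theta) = 1 / (1 + exp(−a(theta − b)))
logit(0.52) = ln(0.52/0.48) = 0.0800
b = theta − logit/(a) = 0.90 − 0.0800/1.9700 = 0.8594

0.86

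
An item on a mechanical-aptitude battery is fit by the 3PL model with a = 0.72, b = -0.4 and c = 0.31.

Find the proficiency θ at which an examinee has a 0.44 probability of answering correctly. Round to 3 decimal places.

P(θ) = c + (1 − c) · 1 / (1 + exp(−a(θ − b)))
Remove guessing floor: (0.44 − 0.31)/(1 − 0.31) = 0.1884
logit = ln(0.1884/0.8116) = -1.4604
θ = b + logit/(a) = -0.4 + (-1.4604)/0.7200 = -2.4283

-2.428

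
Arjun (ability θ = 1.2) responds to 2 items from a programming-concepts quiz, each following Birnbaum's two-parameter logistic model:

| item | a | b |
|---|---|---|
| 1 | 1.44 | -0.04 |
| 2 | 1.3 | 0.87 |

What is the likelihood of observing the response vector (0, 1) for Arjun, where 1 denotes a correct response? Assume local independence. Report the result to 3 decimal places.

P(θ) = 1 / (1 + exp(−a(θ − b)))
P_1 = 1/(1+e^{-1.7856}) = 0.8564
P_2 = 1/(1+e^{-0.4290}) = 0.6056
L = (1−P_1) × P_2 = 0.1436 × 0.6056 = 0.08698

0.087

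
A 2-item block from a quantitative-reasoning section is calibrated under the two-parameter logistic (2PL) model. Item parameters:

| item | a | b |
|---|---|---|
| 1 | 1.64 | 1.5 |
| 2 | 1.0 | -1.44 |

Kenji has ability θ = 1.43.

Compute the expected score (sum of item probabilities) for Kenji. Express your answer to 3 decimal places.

P(θ) = 1 / (1 + exp(−a(θ − b)))
P_1 = 1/(1+e^{0.1148}) = 0.4713
P_2 = 1/(1+e^{-2.8700}) = 0.9463
E[score] = 0.4713 + 0.9463 = 1.4177

1.418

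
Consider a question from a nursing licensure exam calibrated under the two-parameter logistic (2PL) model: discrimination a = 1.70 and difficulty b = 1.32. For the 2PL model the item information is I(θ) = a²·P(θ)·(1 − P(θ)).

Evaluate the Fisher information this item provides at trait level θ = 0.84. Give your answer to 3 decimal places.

0.614

P = 1/(1+e^{0.8160}) = 0.3066
P(1−P) = 0.3066 × 0.6934 = 0.2126
I = a² × P(1−P) = 1.70² × 0.2126 = 0.61442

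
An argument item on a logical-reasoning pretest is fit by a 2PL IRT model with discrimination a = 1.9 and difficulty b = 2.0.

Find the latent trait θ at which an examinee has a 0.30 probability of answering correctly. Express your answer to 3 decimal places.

P(θ) = 1 / (1 + exp(−a(θ − b)))
logit = ln(0.3000/0.7000) = -0.8473
θ = b + logit/(a) = 2.0 + (-0.8473)/1.9000 = 1.5541

1.554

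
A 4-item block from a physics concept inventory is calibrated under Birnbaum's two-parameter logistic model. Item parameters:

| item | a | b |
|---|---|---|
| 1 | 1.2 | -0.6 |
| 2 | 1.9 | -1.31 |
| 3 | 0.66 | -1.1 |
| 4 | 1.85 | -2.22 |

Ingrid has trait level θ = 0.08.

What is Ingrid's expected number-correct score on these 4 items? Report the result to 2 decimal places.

3.30

P(θ) = 1 / (1 + exp(−a(θ − b)))
P_1 = 1/(1+e^{-0.8160}) = 0.6934
P_2 = 1/(1+e^{-2.6410}) = 0.9335
P_3 = 1/(1+e^{-0.7788}) = 0.6854
P_4 = 1/(1+e^{-4.2550}) = 0.9860
E[score] = 0.6934 + 0.9335 + 0.6854 + 0.9860 = 3.2983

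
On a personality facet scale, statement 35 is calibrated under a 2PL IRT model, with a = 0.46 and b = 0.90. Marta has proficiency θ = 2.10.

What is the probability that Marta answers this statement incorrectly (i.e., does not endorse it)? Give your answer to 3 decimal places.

P(θ) = 1 / (1 + exp(−a(θ − b)))
Exponent: 0.46 × (2.10 − 0.90) = 0.5520
1/(1 + e^{-0.5520}) = 0.6346
P(incorrect) = 1 − 0.6346 = 0.3654

0.365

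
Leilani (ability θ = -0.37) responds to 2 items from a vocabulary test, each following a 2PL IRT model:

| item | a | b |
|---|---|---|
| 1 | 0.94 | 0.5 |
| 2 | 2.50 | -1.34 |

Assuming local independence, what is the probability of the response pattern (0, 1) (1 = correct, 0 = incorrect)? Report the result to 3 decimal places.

0.637

P(θ) = 1 / (1 + exp(−a(θ − b)))
P_1 = 1/(1+e^{0.8178}) = 0.3062
P_2 = 1/(1+e^{-2.4250}) = 0.9187
L = (1−P_1) × P_2 = 0.6938 × 0.9187 = 0.63738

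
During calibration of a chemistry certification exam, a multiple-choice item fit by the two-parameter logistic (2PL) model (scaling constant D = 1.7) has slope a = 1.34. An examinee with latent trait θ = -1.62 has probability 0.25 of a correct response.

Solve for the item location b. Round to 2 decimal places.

-1.14

P(θ) = 1 / (1 + exp(−D·a(θ − b)))
logit(0.25) = ln(0.25/0.75) = -1.0986
b = θ − logit/(1.7·a) = -1.62 − (-1.0986)/2.2780 = -1.1377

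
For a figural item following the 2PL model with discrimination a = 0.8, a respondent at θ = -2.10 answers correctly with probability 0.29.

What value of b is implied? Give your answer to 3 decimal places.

P(θ) = 1 / (1 + exp(−a(θ − b)))
logit(0.29) = ln(0.29/0.71) = -0.8954
b = θ − logit/(a) = -2.10 − (-0.8954)/0.8000 = -0.9808

-0.981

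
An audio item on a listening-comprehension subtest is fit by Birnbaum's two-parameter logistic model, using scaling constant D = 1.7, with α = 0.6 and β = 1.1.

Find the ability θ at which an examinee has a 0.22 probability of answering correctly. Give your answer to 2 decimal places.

P(θ) = 1 / (1 + exp(−D·α(θ − β)))
logit = ln(0.2200/0.7800) = -1.2657
θ = β + logit/(1.7·α) = 1.1 + (-1.2657)/1.0200 = -0.1408

-0.14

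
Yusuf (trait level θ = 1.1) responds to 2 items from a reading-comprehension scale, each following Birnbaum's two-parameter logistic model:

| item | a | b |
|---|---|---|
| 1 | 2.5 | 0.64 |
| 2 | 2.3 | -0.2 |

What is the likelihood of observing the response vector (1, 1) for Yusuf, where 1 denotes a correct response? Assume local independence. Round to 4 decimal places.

0.7231

P(θ) = 1 / (1 + exp(−a(θ − b)))
P_1 = 1/(1+e^{-1.1500}) = 0.7595
P_2 = 1/(1+e^{-2.9900}) = 0.9521
L = P_1 × P_2 = 0.7595 × 0.9521 = 0.72315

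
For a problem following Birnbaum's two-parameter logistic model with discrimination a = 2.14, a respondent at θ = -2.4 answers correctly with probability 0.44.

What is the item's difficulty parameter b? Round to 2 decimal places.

P(θ) = 1 / (1 + exp(−a(θ − b)))
logit(0.44) = ln(0.44/0.56) = -0.2412
b = θ − logit/(a) = -2.4 − (-0.2412)/2.1400 = -2.2873

-2.29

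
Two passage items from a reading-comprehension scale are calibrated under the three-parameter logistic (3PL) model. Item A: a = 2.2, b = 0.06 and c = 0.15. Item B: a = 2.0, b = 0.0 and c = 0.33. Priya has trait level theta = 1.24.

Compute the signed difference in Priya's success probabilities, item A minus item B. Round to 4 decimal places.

P(theta) = c + (1 − c) · 1 / (1 + exp(−a(theta − b)))
P_A = 0.9410
P_B = 0.9482
P_A − P_B = -0.0072

-0.0072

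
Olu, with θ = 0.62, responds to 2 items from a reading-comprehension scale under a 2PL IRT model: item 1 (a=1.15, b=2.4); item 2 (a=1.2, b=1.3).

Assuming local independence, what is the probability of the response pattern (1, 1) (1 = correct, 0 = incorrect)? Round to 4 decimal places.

P(θ) = 1 / (1 + exp(−a(θ − b)))
P_1 = 1/(1+e^{2.0470}) = 0.1144
P_2 = 1/(1+e^{0.8160}) = 0.3066
L = P_1 × P_2 = 0.1144 × 0.3066 = 0.03506

0.0351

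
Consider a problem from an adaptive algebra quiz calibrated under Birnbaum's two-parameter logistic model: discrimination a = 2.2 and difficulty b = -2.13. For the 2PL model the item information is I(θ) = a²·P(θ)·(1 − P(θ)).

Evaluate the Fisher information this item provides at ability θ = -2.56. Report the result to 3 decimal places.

0.975

P = 1/(1+e^{0.9460}) = 0.2797
P(1−P) = 0.2797 × 0.7203 = 0.2015
I = a² × P(1−P) = 2.2² × 0.2015 = 0.97508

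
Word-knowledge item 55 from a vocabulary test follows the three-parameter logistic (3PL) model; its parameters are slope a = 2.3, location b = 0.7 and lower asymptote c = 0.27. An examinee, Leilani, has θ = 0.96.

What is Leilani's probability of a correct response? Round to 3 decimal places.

0.741

P(θ) = c + (1 − c) · 1 / (1 + exp(−a(θ − b)))
Exponent: 2.3 × (0.96 − 0.7) = 0.5980
1/(1 + e^{-0.5980}) = 0.6452
P = 0.27 + 0.73 × 0.6452 = 0.7410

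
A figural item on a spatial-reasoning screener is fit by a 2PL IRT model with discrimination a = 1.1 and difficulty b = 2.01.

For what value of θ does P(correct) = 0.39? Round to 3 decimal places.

1.603

P(θ) = 1 / (1 + exp(−a(θ − b)))
logit = ln(0.3900/0.6100) = -0.4473
θ = b + logit/(a) = 2.01 + (-0.4473)/1.1000 = 1.6034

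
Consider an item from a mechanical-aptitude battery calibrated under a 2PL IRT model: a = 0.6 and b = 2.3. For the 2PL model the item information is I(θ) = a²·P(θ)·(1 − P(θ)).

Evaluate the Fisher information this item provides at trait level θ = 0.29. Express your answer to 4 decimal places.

0.0638

P = 1/(1+e^{1.2060}) = 0.2304
P(1−P) = 0.2304 × 0.7696 = 0.1773
I = a² × P(1−P) = 0.6² × 0.1773 = 0.06384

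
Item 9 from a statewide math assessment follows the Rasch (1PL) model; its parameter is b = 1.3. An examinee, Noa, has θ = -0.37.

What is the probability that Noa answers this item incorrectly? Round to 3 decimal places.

0.842

P(θ) = 1 / (1 + exp(−(θ − b)))
Exponent: (-0.37 − 1.3) = -1.6700
1/(1 + e^{1.6700}) = 0.1584
P = 0.1584
P(incorrect) = 1 − 0.1584 = 0.8416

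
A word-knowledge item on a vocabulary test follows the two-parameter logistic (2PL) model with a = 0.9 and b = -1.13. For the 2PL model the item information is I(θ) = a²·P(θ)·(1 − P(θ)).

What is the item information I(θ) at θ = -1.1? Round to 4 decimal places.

P = 1/(1+e^{-0.0270}) = 0.5067
P(1−P) = 0.5067 × 0.4933 = 0.2500
I = a² × P(1−P) = 0.9² × 0.2500 = 0.20246

0.2025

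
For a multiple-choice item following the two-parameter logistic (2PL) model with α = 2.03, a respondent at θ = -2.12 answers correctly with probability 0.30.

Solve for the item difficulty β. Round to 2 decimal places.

P(θ) = 1 / (1 + exp(−α(θ − β)))
logit(0.30) = ln(0.30/0.70) = -0.8473
β = θ − logit/(α) = -2.12 − (-0.8473)/2.0300 = -1.7026

-1.70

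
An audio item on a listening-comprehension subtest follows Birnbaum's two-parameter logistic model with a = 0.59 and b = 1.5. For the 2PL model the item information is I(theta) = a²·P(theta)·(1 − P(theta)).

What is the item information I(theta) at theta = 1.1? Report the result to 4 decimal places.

0.0858

P = 1/(1+e^{0.2360}) = 0.4413
P(1−P) = 0.4413 × 0.5587 = 0.2466
I = a² × P(1−P) = 0.59² × 0.2466 = 0.08582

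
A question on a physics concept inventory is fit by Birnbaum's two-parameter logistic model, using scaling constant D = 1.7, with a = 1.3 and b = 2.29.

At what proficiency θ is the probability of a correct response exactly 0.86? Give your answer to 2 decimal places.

3.11

P(θ) = 1 / (1 + exp(−D·a(θ − b)))
logit = ln(0.8600/0.1400) = 1.8153
θ = b + logit/(1.7·a) = 2.29 + 1.8153/2.2100 = 3.1114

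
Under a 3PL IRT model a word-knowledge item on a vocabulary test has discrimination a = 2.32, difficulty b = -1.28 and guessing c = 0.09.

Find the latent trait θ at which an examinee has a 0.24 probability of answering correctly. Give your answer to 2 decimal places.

-1.98

P(θ) = c + (1 − c) · 1 / (1 + exp(−a(θ − b)))
Remove guessing floor: (0.24 − 0.09)/(1 − 0.09) = 0.1648
logit = ln(0.1648/0.8352) = -1.6227
θ = b + logit/(a) = -1.28 + (-1.6227)/2.3200 = -1.9794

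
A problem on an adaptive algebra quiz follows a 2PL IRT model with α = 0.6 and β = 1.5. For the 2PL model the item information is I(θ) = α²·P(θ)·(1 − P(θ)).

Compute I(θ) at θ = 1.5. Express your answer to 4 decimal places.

P = 1/(1+e^{0.0000}) = 0.5000
P(1−P) = 0.5000 × 0.5000 = 0.2500
I = α² × P(1−P) = 0.6² × 0.2500 = 0.09000

0.0900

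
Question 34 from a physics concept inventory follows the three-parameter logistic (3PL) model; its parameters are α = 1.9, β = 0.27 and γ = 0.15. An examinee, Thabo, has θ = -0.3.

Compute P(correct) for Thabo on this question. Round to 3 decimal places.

0.365

P(θ) = γ + (1 − γ) · 1 / (1 + exp(−α(θ − β)))
Exponent: 1.9 × (-0.3 − 0.27) = -1.0830
1/(1 + e^{1.0830}) = 0.2529
P = 0.15 + 0.85 × 0.2529 = 0.3650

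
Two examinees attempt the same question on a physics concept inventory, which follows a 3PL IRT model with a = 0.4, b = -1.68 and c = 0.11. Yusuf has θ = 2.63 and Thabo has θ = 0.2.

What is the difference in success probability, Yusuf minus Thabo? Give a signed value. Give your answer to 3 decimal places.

P(θ) = c + (1 − c) · 1 / (1 + exp(−a(θ − b)))
P(Yusuf) = 0.8653  [exponent 1.7240]
P(Thabo) = 0.7149  [exponent 0.7520]
Difference = 0.8653 − 0.7149 = 0.1504

0.150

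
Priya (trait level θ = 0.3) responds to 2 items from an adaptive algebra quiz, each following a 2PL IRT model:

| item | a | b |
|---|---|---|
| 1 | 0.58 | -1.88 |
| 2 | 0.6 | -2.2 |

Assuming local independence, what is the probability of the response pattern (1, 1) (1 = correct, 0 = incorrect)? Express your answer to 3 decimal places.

P(θ) = 1 / (1 + exp(−a(θ − b)))
P_1 = 1/(1+e^{-1.2644}) = 0.7798
P_2 = 1/(1+e^{-1.5000}) = 0.8176
L = P_1 × P_2 = 0.7798 × 0.8176 = 0.63753

0.638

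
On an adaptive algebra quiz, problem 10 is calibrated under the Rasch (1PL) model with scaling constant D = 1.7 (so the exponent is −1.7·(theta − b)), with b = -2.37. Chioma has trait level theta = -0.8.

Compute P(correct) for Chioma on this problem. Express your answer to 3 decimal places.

P(theta) = 1 / (1 + exp(−D·(theta − b)))
Exponent: 1.7 × (-0.8 − (-2.37)) = 2.6690
1/(1 + e^{-2.6690}) = 0.9352
P = 0.9352

0.935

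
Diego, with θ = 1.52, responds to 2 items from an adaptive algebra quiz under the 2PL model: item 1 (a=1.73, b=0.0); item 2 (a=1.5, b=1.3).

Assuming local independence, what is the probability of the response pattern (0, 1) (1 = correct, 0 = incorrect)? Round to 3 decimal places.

0.039

P(θ) = 1 / (1 + exp(−a(θ − b)))
P_1 = 1/(1+e^{-2.6296}) = 0.9327
P_2 = 1/(1+e^{-0.3300}) = 0.5818
L = (1−P_1) × P_2 = 0.0673 × 0.5818 = 0.03913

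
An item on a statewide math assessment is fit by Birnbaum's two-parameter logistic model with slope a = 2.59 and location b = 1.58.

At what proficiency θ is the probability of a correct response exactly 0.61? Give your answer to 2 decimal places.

P(θ) = 1 / (1 + exp(−a(θ − b)))
logit = ln(0.6100/0.3900) = 0.4473
θ = b + logit/(a) = 1.58 + 0.4473/2.5900 = 1.7527

1.75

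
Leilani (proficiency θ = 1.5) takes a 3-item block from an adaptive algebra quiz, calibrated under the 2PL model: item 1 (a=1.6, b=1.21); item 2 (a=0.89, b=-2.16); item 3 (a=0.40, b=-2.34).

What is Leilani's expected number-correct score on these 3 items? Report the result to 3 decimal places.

P(θ) = 1 / (1 + exp(−a(θ − b)))
P_1 = 1/(1+e^{-0.4640}) = 0.6140
P_2 = 1/(1+e^{-3.2574}) = 0.9629
P_3 = 1/(1+e^{-1.5360}) = 0.8229
E[score] = 0.6140 + 0.9629 + 0.8229 = 2.3998

2.400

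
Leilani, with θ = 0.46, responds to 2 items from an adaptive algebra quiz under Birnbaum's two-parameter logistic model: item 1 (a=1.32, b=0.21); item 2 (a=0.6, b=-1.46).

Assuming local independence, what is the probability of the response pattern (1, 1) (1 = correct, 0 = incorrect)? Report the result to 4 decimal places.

P(θ) = 1 / (1 + exp(−a(θ − b)))
P_1 = 1/(1+e^{-0.3300}) = 0.5818
P_2 = 1/(1+e^{-1.1520}) = 0.7599
L = P_1 × P_2 = 0.5818 × 0.7599 = 0.44207

0.4421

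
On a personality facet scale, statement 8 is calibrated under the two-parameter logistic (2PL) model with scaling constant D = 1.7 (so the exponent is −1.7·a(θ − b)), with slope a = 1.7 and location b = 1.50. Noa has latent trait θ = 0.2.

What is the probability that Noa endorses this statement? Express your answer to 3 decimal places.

P(θ) = 1 / (1 + exp(−D·a(θ − b)))
Exponent: 1.7 × 1.7 × (0.2 − 1.50) = -3.7570
1/(1 + e^{3.7570}) = 0.0228
P = 0.0228

0.023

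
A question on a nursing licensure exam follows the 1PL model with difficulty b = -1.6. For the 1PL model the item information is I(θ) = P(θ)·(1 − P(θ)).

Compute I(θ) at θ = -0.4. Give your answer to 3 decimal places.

P = 1/(1+e^{-1.2000}) = 0.7685
P(1−P) = 0.7685 × 0.2315 = 0.1779
I = P(1−P) = 0.17789

0.178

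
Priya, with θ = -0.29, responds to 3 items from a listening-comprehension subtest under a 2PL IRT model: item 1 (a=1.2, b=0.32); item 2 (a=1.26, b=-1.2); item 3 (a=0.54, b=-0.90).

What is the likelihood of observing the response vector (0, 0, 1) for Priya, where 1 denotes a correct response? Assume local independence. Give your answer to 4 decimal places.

0.0947

P(θ) = 1 / (1 + exp(−a(θ − b)))
P_1 = 1/(1+e^{0.7320}) = 0.3248
P_2 = 1/(1+e^{-1.1466}) = 0.7589
P_3 = 1/(1+e^{-0.3294}) = 0.5816
L = (1−P_1) × (1−P_2) × P_3 = 0.6752 × 0.2411 × 0.5816 = 0.09469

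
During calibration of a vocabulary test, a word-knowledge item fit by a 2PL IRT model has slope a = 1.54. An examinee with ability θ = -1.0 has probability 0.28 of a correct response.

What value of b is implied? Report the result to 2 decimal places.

-0.39

P(θ) = 1 / (1 + exp(−a(θ − b)))
logit(0.28) = ln(0.28/0.72) = -0.9445
b = θ − logit/(a) = -1.0 − (-0.9445)/1.5400 = -0.3867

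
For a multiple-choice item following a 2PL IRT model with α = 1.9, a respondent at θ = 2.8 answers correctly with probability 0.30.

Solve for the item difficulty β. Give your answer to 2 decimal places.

P(θ) = 1 / (1 + exp(−α(θ − β)))
logit(0.30) = ln(0.30/0.70) = -0.8473
β = θ − logit/(α) = 2.8 − (-0.8473)/1.9000 = 3.2459

3.25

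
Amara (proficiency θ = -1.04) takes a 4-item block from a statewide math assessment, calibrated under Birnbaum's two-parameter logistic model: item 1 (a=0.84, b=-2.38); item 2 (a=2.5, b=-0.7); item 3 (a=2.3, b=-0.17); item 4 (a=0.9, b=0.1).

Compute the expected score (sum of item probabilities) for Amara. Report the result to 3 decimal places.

P(θ) = 1 / (1 + exp(−a(θ − b)))
P_1 = 1/(1+e^{-1.1256}) = 0.7550
P_2 = 1/(1+e^{0.8500}) = 0.2994
P_3 = 1/(1+e^{2.0010}) = 0.1191
P_4 = 1/(1+e^{1.0260}) = 0.2639
E[score] = 0.7550 + 0.2994 + 0.1191 + 0.2639 = 1.4374

1.437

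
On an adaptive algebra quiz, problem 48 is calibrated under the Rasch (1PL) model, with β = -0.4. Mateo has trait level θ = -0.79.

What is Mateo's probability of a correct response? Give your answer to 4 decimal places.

0.4037

P(θ) = 1 / (1 + exp(−(θ − β)))
Exponent: (-0.79 − (-0.4)) = -0.3900
1/(1 + e^{0.3900}) = 0.4037
P = 0.4037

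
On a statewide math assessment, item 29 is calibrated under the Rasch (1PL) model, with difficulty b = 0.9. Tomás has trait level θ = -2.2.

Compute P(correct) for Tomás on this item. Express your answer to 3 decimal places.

0.043

P(θ) = 1 / (1 + exp(−(θ − b)))
Exponent: (-2.2 − 0.9) = -3.1000
1/(1 + e^{3.1000}) = 0.0431
P = 0.0431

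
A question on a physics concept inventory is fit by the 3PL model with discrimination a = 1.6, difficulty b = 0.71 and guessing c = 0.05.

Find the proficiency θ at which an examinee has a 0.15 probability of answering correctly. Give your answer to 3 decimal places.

-0.628

P(θ) = c + (1 − c) · 1 / (1 + exp(−a(θ − b)))
Remove guessing floor: (0.15 − 0.05)/(1 − 0.05) = 0.1053
logit = ln(0.1053/0.8947) = -2.1401
θ = b + logit/(a) = 0.71 + (-2.1401)/1.6000 = -0.6275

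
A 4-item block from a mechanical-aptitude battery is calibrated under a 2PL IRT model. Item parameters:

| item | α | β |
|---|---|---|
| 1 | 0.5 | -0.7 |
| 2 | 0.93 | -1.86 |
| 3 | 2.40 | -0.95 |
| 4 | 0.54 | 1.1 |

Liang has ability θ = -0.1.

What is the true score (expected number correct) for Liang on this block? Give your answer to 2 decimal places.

2.64

P(θ) = 1 / (1 + exp(−α(θ − β)))
P_1 = 1/(1+e^{-0.3000}) = 0.5744
P_2 = 1/(1+e^{-1.6368}) = 0.8371
P_3 = 1/(1+e^{-2.0400}) = 0.8849
P_4 = 1/(1+e^{0.6480}) = 0.3434
E[score] = 0.5744 + 0.8371 + 0.8849 + 0.3434 = 2.6399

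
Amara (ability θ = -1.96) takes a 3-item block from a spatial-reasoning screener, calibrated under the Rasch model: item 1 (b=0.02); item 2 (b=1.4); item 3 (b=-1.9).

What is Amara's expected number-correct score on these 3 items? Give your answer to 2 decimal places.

0.64

P(θ) = 1 / (1 + exp(−(θ − b)))
P_1 = 1/(1+e^{1.9800}) = 0.1213
P_2 = 1/(1+e^{3.3600}) = 0.0336
P_3 = 1/(1+e^{0.0600}) = 0.4850
E[score] = 0.1213 + 0.0336 + 0.4850 = 0.6399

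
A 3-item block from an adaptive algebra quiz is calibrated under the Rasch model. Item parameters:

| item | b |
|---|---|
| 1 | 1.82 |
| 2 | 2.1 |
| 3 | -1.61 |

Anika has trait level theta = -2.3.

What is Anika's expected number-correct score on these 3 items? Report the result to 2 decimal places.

0.36

P(theta) = 1 / (1 + exp(−(theta − b)))
P_1 = 1/(1+e^{4.1200}) = 0.0160
P_2 = 1/(1+e^{4.4000}) = 0.0121
P_3 = 1/(1+e^{0.6900}) = 0.3340
E[score] = 0.0160 + 0.0121 + 0.3340 = 0.3621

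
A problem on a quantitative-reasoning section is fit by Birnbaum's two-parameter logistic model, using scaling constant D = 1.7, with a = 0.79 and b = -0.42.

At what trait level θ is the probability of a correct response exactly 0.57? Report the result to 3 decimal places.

P(θ) = 1 / (1 + exp(−D·a(θ − b)))
logit = ln(0.5700/0.4300) = 0.2819
θ = b + logit/(1.7·a) = -0.42 + 0.2819/1.3430 = -0.2101

-0.210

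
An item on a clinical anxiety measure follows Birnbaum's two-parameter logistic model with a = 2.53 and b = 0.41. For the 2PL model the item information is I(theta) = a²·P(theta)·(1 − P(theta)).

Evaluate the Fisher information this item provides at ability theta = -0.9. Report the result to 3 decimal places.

0.217

P = 1/(1+e^{3.3143}) = 0.0351
P(1−P) = 0.0351 × 0.9649 = 0.0339
I = a² × P(1−P) = 2.53² × 0.0339 = 0.21669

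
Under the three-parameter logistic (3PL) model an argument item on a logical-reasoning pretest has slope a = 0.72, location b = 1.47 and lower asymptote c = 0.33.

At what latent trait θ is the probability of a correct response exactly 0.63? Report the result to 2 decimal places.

1.18

P(θ) = c + (1 − c) · 1 / (1 + exp(−a(θ − b)))
Remove guessing floor: (0.63 − 0.33)/(1 − 0.33) = 0.4478
logit = ln(0.4478/0.5522) = -0.2097
θ = b + logit/(a) = 1.47 + (-0.2097)/0.7200 = 1.1787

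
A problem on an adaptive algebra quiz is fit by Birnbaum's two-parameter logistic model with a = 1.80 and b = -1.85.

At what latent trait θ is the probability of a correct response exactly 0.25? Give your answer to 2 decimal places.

P(θ) = 1 / (1 + exp(−a(θ − b)))
logit = ln(0.2500/0.7500) = -1.0986
θ = b + logit/(a) = -1.85 + (-1.0986)/1.8000 = -2.4603

-2.46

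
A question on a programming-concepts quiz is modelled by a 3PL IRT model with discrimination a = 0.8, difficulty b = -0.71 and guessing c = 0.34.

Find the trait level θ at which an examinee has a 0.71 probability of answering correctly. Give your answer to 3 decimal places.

-0.405

P(θ) = c + (1 − c) · 1 / (1 + exp(−a(θ − b)))
Remove guessing floor: (0.71 − 0.34)/(1 − 0.34) = 0.5606
logit = ln(0.5606/0.4394) = 0.2436
θ = b + logit/(a) = -0.71 + 0.2436/0.8000 = -0.4055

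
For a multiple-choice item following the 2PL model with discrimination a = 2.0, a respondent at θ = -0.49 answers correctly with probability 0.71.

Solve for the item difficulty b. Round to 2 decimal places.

P(θ) = 1 / (1 + exp(−a(θ − b)))
logit(0.71) = ln(0.71/0.29) = 0.8954
b = θ − logit/(a) = -0.49 − 0.8954/2.0000 = -0.9377

-0.94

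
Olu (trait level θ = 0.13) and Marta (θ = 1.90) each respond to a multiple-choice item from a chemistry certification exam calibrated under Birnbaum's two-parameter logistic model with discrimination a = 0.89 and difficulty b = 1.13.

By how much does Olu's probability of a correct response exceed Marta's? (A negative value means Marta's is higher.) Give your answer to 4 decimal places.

-0.3738

P(θ) = 1 / (1 + exp(−a(θ − b)))
P(Olu) = 0.2911  [exponent -0.8900]
P(Marta) = 0.6649  [exponent 0.6853]
Difference = 0.2911 − 0.6649 = -0.3738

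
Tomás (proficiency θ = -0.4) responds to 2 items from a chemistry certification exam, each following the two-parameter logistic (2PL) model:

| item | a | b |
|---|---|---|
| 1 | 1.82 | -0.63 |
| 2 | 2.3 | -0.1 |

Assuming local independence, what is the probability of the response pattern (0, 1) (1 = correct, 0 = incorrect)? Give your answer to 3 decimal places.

P(θ) = 1 / (1 + exp(−a(θ − b)))
P_1 = 1/(1+e^{-0.4186}) = 0.6031
P_2 = 1/(1+e^{0.6900}) = 0.3340
L = (1−P_1) × P_2 = 0.3969 × 0.3340 = 0.13256

0.133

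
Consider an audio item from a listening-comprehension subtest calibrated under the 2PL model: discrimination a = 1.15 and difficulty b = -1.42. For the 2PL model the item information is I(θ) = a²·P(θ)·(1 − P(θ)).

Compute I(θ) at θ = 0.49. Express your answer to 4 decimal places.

0.1191

P = 1/(1+e^{-2.1965}) = 0.8999
P(1−P) = 0.8999 × 0.1001 = 0.0901
I = a² × P(1−P) = 1.15² × 0.0901 = 0.11909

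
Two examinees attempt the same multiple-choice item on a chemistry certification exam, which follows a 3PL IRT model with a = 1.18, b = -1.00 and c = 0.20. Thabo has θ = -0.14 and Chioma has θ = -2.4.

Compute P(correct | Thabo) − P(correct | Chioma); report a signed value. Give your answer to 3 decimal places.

P(θ) = c + (1 − c) · 1 / (1 + exp(−a(θ − b)))
P(Thabo) = 0.7872  [exponent 1.0148]
P(Chioma) = 0.3287  [exponent -1.6520]
Difference = 0.7872 − 0.3287 = 0.4585

0.458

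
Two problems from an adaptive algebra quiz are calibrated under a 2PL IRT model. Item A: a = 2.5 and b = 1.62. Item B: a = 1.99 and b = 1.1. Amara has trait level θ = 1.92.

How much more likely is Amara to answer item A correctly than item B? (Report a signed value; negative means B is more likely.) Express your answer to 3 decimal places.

P(θ) = 1 / (1 + exp(−a(θ − b)))
P_A = 0.6792
P_B = 0.8364
P_A − P_B = -0.1572

-0.157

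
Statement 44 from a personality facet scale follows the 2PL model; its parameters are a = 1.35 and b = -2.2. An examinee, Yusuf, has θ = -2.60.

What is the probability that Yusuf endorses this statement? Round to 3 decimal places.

0.368

P(θ) = 1 / (1 + exp(−a(θ − b)))
Exponent: 1.35 × (-2.60 − (-2.2)) = -0.5400
1/(1 + e^{0.5400}) = 0.3682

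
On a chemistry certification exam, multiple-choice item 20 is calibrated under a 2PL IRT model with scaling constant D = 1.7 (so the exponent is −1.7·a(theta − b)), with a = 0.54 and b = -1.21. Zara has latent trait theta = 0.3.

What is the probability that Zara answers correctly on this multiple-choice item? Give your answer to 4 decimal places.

0.8000

P(theta) = 1 / (1 + exp(−D·a(theta − b)))
Exponent: 1.7 × 0.54 × (0.3 − (-1.21)) = 1.3862
1/(1 + e^{-1.3862}) = 0.8000
P = 0.8000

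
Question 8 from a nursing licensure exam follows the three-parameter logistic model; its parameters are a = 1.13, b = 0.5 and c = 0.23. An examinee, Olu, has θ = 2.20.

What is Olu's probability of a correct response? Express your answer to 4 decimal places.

P(θ) = c + (1 − c) · 1 / (1 + exp(−a(θ − b)))
Exponent: 1.13 × (2.20 − 0.5) = 1.9210
1/(1 + e^{-1.9210}) = 0.8722
P = 0.23 + 0.77 × 0.8722 = 0.9016

0.9016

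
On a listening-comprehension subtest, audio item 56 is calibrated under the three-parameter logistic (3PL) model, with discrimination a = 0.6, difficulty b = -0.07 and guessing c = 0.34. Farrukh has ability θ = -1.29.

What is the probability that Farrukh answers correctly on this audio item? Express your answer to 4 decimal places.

P(θ) = c + (1 − c) · 1 / (1 + exp(−a(θ − b)))
Exponent: 0.6 × (-1.29 − (-0.07)) = -0.7320
1/(1 + e^{0.7320}) = 0.3248
P = 0.34 + 0.66 × 0.3248 = 0.5543

0.5543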